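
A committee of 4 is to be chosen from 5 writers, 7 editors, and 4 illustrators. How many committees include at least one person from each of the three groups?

With no constraint there are C(16,4) = 1820 possible selections.
Subtract selections that omit an entire group: no writers → C(11,4) = 330; no editors → C(9,4) = 126; no illustrators → C(12,4) = 495.
Add back selections omitting two groups (i.e. drawn from a single group): C(5,4) + C(7,4) + C(4,4) = 41.
By inclusion–exclusion: 1820 − 951 + 41 = 910.

910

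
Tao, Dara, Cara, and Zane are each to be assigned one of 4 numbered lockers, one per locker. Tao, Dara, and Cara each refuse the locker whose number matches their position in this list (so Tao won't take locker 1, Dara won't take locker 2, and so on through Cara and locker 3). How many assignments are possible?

Let Aᵢ (for i ∈ {1, 2, 3}) be the placements that put person i in their forbidden locker. Any j of these fix j positions, leaving (4−j)! ways to fill the rest, and there are C(3,j) ways to pick which j.
By inclusion–exclusion, the number of valid placements is Σ_{j=0}^{3} (−1)^j C(3,j)·(4−j)!.
Computing: 24 − 18 + 6 − 1 = 11.

11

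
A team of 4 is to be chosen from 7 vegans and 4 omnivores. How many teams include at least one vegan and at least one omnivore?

294

Unrestricted: C(11,4) = 330 ways to pick any 4 of the 11.
Subtract selections that omit an entire group: no vegans → C(4,4) = 1; no omnivores → C(7,4) = 35.
Both groups omitted at once is impossible, so 330 − 36 = 294.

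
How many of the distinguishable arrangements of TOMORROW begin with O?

1260

Fix O in the first position and arrange the remaining 7 letters.
Those 7 letters have O appearing twice and R appearing twice, giving (7)!/(2!·2!) = 1260.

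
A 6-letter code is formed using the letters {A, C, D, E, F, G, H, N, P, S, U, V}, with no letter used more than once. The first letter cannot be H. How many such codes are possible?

609840

The first letter has 12−1 = 11 choices (anything except H).
The remaining 5 letters are filled from the other 11 symbols without repetition: 11 × 10 × 9 × 8 × 7 = 55440.
Total: 11 × 55440 = 609840.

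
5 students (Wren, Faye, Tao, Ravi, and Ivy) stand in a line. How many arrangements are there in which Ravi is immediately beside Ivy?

48

Glue Ravi and Ivy into one block (2 internal orders), leaving 4 units to arrange in a row.
So the count is 2·(4)! = 48.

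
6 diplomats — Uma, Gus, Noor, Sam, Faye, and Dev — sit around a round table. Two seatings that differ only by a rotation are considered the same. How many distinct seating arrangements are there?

Seat Uma anywhere (absorbing the rotational symmetry), then permute the other 5: (5)! = 120.

120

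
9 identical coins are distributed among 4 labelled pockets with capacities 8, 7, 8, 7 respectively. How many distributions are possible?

By stars and bars, unrestricted non-negative solutions to x_1+…+x_4 = 9 number C(9+3,3) = 220.
Subtract solutions that violate a single cap (substitute x_i' = x_i − (cap_i+1)): x_1 ≥ 9 gives C(3,3) = 1; x_2 ≥ 8 gives C(4,3) = 4; x_3 ≥ 9 gives C(3,3) = 1; x_4 ≥ 8 gives C(4,3) = 4. Together 10.
No two caps can be exceeded simultaneously, so the pair terms are all 0.
By inclusion–exclusion the count is 220 − 10 + 0 = 210.

210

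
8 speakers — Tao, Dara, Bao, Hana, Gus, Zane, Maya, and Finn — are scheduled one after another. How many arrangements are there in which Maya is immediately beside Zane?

10080

Glue Maya and Zane into one block (2 internal orders), leaving 7 units to arrange in a row.
So the count is 2·(7)! = 10080.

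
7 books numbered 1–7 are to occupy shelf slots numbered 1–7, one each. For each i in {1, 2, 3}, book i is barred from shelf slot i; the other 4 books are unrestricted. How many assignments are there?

Let Aᵢ (for i ∈ {1, 2, 3}) be the placements that put book i in its forbidden shelf slot. Any j of these fix j positions, leaving (7−j)! ways to fill the rest, and there are C(3,j) ways to pick which j.
By inclusion–exclusion, the number of valid placements is Σ_{j=0}^{3} (−1)^j C(3,j)·(7−j)!.
Computing: 5040 − 2160 + 360 − 24 = 3216.

3216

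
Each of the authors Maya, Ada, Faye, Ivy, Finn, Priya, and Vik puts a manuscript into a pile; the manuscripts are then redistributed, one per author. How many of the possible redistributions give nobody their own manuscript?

1854

This is the derangement count D_7: permutations of 7 items with no fixed point.
By inclusion–exclusion this is Σ_{j=0}^{7} (−1)^j C(7,j)·(7−j)!.
Computing: 5040 − 5040 + 2520 − 840 + 210 − 42 + 7 − 1 = 1854.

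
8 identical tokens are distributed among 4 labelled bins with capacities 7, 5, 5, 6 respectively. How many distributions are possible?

140

Ignoring the caps, the number of non-negative solutions to x_1+…+x_4 = 8 is C(11,3) = 165.
Subtract solutions that violate a single cap (substitute x_i' = x_i − (cap_i+1)): x_1 ≥ 8 gives C(3,3) = 1; x_2 ≥ 6 gives C(5,3) = 10; x_3 ≥ 6 gives C(5,3) = 10; x_4 ≥ 7 gives C(4,3) = 4. Together 25.
No two caps can be exceeded simultaneously, so the pair terms are all 0.
By inclusion–exclusion the count is 165 − 25 + 0 = 140.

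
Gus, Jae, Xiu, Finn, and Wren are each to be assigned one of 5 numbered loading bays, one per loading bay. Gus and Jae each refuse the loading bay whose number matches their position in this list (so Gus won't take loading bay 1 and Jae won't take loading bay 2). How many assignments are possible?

78

Let Aᵢ (for i ∈ {1, 2}) be the placements that put person i in their forbidden loading bay. Any j of these fix j positions, leaving (5−j)! ways to fill the rest, and there are C(2,j) ways to pick which j.
By inclusion–exclusion, the number of valid placements is Σ_{j=0}^{2} (−1)^j C(2,j)·(5−j)!.
Computing: 120 − 48 + 6 = 78.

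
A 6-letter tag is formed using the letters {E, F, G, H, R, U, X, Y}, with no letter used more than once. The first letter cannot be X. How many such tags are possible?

17640

The first letter has 8−1 = 7 choices (anything except X).
The remaining 5 letters are filled from the other 7 symbols without repetition: 7 × 6 × 5 × 4 × 3 = 2520.
Total: 7 × 2520 = 17640.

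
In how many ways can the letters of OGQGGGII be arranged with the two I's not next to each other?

630

There are 8!/(4!·2!) = 840 arrangements of OGQGGGII in total.
Arrangements with the I's together: treat II as one letter, giving (7)!/(4!) = 210.
Hence 840 − 210 = 630.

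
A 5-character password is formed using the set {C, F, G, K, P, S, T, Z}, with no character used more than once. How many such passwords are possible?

Choose and order 5 of the 8 symbols: the first character has 8 options, the next 7, and so on down to 4.
That product is 8 × 7 × 6 × 5 × 4 = 6720.

6720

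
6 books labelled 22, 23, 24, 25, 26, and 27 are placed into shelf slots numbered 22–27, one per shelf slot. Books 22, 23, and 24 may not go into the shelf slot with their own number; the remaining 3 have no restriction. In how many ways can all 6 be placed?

426

Let Aᵢ (for i ∈ {22, 23, 24}) be the placements that put book i in its forbidden shelf slot. Any j of these fix j positions, leaving (6−j)! ways to fill the rest, and there are C(3,j) ways to pick which j.
By inclusion–exclusion, the number of valid placements is Σ_{j=0}^{3} (−1)^j C(3,j)·(6−j)!.
Computing: 720 − 360 + 72 − 6 = 426.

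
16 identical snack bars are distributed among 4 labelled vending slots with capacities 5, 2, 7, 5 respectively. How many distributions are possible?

19

By stars and bars, unrestricted non-negative solutions to x_1+…+x_4 = 16 number C(16+3,3) = 969.
Subtract solutions that violate a single cap (substitute x_i' = x_i − (cap_i+1)): x_1 ≥ 6 gives C(13,3) = 286; x_2 ≥ 3 gives C(16,3) = 560; x_3 ≥ 8 gives C(11,3) = 165; x_4 ≥ 6 gives C(13,3) = 286. Together 1297.
Add back pairs where two caps are both exceeded: 120 + 10 + 35 + 56 + 120 + 10 = 351.
Subtract triples: 0 + 4 + 0 + 0 = 4.
By inclusion–exclusion the count is 969 − 1297 + 351 − 4 = 19.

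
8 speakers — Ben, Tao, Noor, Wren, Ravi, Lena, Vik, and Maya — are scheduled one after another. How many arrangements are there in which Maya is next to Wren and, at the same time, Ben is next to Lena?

Treat {Maya,Wren} as one block (2 orders) and {Ben,Lena} as another (2 orders).
That leaves 6 units to arrange: 2 × 2 × 6! = 4 × 720 = 2880.

2880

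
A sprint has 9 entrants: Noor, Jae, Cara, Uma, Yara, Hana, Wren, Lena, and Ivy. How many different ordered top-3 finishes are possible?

This is an ordered selection of 3 from 9: P(9,3).
That gives 9 × 8 × 7 = 504.

504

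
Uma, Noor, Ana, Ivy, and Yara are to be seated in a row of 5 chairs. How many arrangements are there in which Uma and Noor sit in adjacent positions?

48

Glue Uma and Noor into one block (2 internal orders), leaving 4 units to arrange in a row.
That gives 2 × 4! = 2 × 24 = 48.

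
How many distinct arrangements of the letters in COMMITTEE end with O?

5040

With the last slot taken by O, it remains to arrange the other 8 letters (CMMITTEE).
Those 8 letters have E appearing twice, M appearing twice, and T appearing twice, giving (8)!/(2!·2!·2!) = 5040.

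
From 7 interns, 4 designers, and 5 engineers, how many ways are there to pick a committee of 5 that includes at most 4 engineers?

4367

Split by how many engineers are chosen (0 through 4).
Sum: C(5,0)·C(11,5) + C(5,1)·C(11,4) + C(5,2)·C(11,3) + C(5,3)·C(11,2) + C(5,4)·C(11,1) = 462 + 1650 + 1650 + 550 + 55 = 4367.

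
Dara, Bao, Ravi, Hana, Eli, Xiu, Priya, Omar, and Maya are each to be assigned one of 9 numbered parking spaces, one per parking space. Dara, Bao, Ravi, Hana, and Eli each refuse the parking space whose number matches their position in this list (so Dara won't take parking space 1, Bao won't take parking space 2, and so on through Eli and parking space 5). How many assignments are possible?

Let Aᵢ (for 1 ≤ i ≤ 5) be the placements that put person i in their forbidden parking space. Any j of these fix j positions, leaving (9−j)! ways to fill the rest, and there are C(5,j) ways to pick which j.
By inclusion–exclusion, the number of valid placements is Σ_{j=0}^{5} (−1)^j C(5,j)·(9−j)!.
Computing: 362880 − 201600 + 50400 − 7200 + 600 − 24 = 205056.

205056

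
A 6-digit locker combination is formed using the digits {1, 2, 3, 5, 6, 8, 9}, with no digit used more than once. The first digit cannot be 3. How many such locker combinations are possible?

4320

The first digit has 7−1 = 6 choices (anything except 3).
The remaining 5 digits are filled from the other 6 symbols without repetition: 6 × 5 × 4 × 3 × 2 = 720.
Total: 6 × 720 = 4320.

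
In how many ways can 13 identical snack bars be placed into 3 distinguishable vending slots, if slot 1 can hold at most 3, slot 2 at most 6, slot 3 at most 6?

By stars and bars, unrestricted non-negative solutions to x_1+…+x_3 = 13 number C(13+2,2) = 105.
Subtract solutions that violate a single cap (substitute x_i' = x_i − (cap_i+1)): x_1 ≥ 4 gives C(11,2) = 55; x_2 ≥ 7 gives C(8,2) = 28; x_3 ≥ 7 gives C(8,2) = 28. Together 111.
Add back pairs where two caps are both exceeded: 6 + 6 + 0 = 12.
By inclusion–exclusion the count is 105 − 111 + 12 = 6.

6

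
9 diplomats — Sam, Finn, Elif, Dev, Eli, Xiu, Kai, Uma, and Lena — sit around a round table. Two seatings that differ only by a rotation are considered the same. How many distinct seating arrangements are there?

40320

Fix one person's seat to break rotational symmetry; the remaining 8 people can be arranged in (8)! = 40320 ways.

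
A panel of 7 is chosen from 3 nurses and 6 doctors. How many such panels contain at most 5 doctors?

Split by how many doctors are chosen (0 through 5).
Sum: C(6,0)·C(3,7) + C(6,1)·C(3,6) + C(6,2)·C(3,5) + C(6,3)·C(3,4) + C(6,4)·C(3,3) + C(6,5)·C(3,2) = 0 + 0 + 0 + 0 + 15 + 18 = 33.

33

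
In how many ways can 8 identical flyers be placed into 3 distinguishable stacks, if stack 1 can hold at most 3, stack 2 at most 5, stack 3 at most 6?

21

Ignoring the caps, the number of non-negative solutions to x_1+…+x_3 = 8 is C(10,2) = 45.
Subtract solutions that violate a single cap (substitute x_i' = x_i − (cap_i+1)): x_1 ≥ 4 gives C(6,2) = 15; x_2 ≥ 6 gives C(4,2) = 6; x_3 ≥ 7 gives C(3,2) = 3. Together 24.
No two caps can be exceeded simultaneously, so the pair terms are all 0.
By inclusion–exclusion the count is 45 − 24 + 0 = 21.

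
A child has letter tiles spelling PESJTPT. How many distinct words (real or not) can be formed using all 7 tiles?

Letter multiplicities in PESJTPT: E×1, J×1, P×2, S×1, T×2.
Dividing 7! = 5040 by 2!·2! = 4 for the repeated letters gives 1260.

1260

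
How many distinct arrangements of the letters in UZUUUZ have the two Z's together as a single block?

Treat the 2 copies of Z as a single block. The multiset to arrange is then {ZZ, U, U, U, U}, 5 items in all.
That gives (5)!/(4!) = 5 arrangements.

5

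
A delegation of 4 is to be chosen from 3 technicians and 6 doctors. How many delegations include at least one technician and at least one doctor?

111

Unrestricted: C(9,4) = 126 ways to pick any 4 of the 9.
Selections missing a whole group: no technicians → C(6,4) = 15; no doctors → C(3,4) = 0.
Both groups omitted at once is impossible, so 126 − 15 = 111.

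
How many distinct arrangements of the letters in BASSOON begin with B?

With the first slot taken by B, it remains to arrange the other 6 letters (ASSOON).
Those 6 letters have O appearing twice and S appearing twice, giving (6)!/(2!·2!) = 180.

180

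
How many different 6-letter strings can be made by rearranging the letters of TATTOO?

60

The 6 letters of TATTOO have repeats: O appearing twice and T appearing 3 times.
Dividing 6! = 720 by 3!·2! = 12 for the repeated letters gives 60.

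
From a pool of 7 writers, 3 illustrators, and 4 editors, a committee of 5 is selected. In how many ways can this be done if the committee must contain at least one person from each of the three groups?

1288

Total 5-person selections from all 14: C(14,5) = 2002.
Selections missing a whole group: no writers → C(7,5) = 21; no illustrators → C(11,5) = 462; no editors → C(10,5) = 252.
Add back selections omitting two groups (i.e. drawn from a single group): C(7,5) + C(3,5) + C(4,5) = 21.
By inclusion–exclusion: 2002 − 735 + 21 = 1288.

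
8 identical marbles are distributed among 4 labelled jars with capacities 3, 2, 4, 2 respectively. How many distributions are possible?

18

Without the upper bounds there are C(11,3) = 165 ways to split 8 among 4 jars.
Subtract solutions that violate a single cap (substitute x_i' = x_i − (cap_i+1)): x_1 ≥ 4 gives C(7,3) = 35; x_2 ≥ 3 gives C(8,3) = 56; x_3 ≥ 5 gives C(6,3) = 20; x_4 ≥ 3 gives C(8,3) = 56. Together 167.
Add back pairs where two caps are both exceeded: 4 + 0 + 4 + 1 + 10 + 1 = 20.
By inclusion–exclusion the count is 165 − 167 + 20 = 18.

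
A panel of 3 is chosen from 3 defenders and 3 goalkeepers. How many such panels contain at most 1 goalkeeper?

Split by how many goalkeepers are chosen (0 through 1).
Sum: C(3,0)·C(3,3) + C(3,1)·C(3,2) = 1 + 9 = 10.

10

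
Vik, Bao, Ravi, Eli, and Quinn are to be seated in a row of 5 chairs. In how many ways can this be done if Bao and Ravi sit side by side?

Treat {Bao, Ravi} as a single unit. There are 4 units to order, and the pair itself can be ordered 2 ways.
So the count is 2·(4)! = 48.

48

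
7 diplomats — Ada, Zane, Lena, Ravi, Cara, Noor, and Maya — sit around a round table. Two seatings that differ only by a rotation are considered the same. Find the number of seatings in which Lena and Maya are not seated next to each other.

All circular seatings of 7 people number (6)! = 720.
Seatings with Lena beside Maya: treat them as a block with 2 internal orders, giving 2 × (5)! = 240.
Subtracting, 720 − 240 = 480.

480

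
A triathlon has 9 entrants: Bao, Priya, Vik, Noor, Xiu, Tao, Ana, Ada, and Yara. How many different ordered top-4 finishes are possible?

There are 9 choices for 1st place, 8 for 2nd, and so on down to 6 for position 4.
That gives 9 × 8 × 7 × 6 = 3024.

3024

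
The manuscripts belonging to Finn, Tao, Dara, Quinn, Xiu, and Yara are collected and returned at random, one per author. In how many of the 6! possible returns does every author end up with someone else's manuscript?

This is the derangement count D_6: permutations of 6 items with no fixed point.
By inclusion–exclusion this is Σ_{j=0}^{6} (−1)^j C(6,j)·(6−j)!.
Computing: 720 − 720 + 360 − 120 + 30 − 6 + 1 = 265.

265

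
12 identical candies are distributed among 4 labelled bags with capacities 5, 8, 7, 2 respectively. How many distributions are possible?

121

By stars and bars, unrestricted non-negative solutions to x_1+…+x_4 = 12 number C(12+3,3) = 455.
Subtract solutions that violate a single cap (substitute x_i' = x_i − (cap_i+1)): x_1 ≥ 6 gives C(9,3) = 84; x_2 ≥ 9 gives C(6,3) = 20; x_3 ≥ 8 gives C(7,3) = 35; x_4 ≥ 3 gives C(12,3) = 220. Together 359.
Add back pairs where two caps are both exceeded: 0 + 0 + 20 + 0 + 1 + 4 = 25.
By inclusion–exclusion the count is 455 − 359 + 25 = 121.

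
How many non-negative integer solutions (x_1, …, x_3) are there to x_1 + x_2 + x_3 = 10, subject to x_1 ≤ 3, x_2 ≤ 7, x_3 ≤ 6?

Without the upper bounds there are C(12,2) = 66 ways to split 10 among 3 variables.
Subtract solutions that violate a single cap (substitute x_i' = x_i − (cap_i+1)): x_1 ≥ 4 gives C(8,2) = 28; x_2 ≥ 8 gives C(4,2) = 6; x_3 ≥ 7 gives C(5,2) = 10. Together 44.
No two caps can be exceeded simultaneously, so the pair terms are all 0.
By inclusion–exclusion the count is 66 − 44 + 0 = 22.

22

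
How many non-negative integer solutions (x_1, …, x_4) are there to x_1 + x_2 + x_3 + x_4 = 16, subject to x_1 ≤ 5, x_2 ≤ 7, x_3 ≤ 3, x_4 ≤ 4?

20

Ignoring the caps, the number of non-negative solutions to x_1+…+x_4 = 16 is C(19,3) = 969.
Subtract solutions that violate a single cap (substitute x_i' = x_i − (cap_i+1)): x_1 ≥ 6 gives C(13,3) = 286; x_2 ≥ 8 gives C(11,3) = 165; x_3 ≥ 4 gives C(15,3) = 455; x_4 ≥ 5 gives C(14,3) = 364. Together 1270.
Add back pairs where two caps are both exceeded: 10 + 84 + 56 + 35 + 20 + 120 = 325.
Subtract triples: 0 + 0 + 4 + 0 = 4.
By inclusion–exclusion the count is 969 − 1270 + 325 − 4 = 20.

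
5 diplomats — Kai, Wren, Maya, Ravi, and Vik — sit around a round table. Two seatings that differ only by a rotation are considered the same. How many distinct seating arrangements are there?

Seat Kai anywhere (absorbing the rotational symmetry), then permute the other 4: (4)! = 24.

24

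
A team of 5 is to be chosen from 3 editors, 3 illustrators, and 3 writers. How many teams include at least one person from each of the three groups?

108

With no constraint there are C(9,5) = 126 possible selections.
Selections missing a whole group: no editors → C(6,5) = 6; no illustrators → C(6,5) = 6; no writers → C(6,5) = 6.
Add back selections omitting two groups (i.e. drawn from a single group): C(3,5) + C(3,5) + C(3,5) = 0.
By inclusion–exclusion: 126 − 18 + 0 = 108.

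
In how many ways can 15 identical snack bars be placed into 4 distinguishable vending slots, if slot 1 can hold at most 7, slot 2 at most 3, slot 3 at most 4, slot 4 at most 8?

90

Without the upper bounds there are C(18,3) = 816 ways to split 15 among 4 vending slots.
Subtract solutions that violate a single cap (substitute x_i' = x_i − (cap_i+1)): x_1 ≥ 8 gives C(10,3) = 120; x_2 ≥ 4 gives C(14,3) = 364; x_3 ≥ 5 gives C(13,3) = 286; x_4 ≥ 9 gives C(9,3) = 84. Together 854.
Add back pairs where two caps are both exceeded: 20 + 10 + 0 + 84 + 10 + 4 = 128.
By inclusion–exclusion the count is 816 − 854 + 128 = 90.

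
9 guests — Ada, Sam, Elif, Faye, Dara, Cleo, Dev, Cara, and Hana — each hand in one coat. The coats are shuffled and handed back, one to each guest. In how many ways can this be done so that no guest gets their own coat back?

Count assignments avoiding every fixed point. For any j of the 9 guests fixed to their own coat, the other 9−j can be arranged in (9−j)! ways.
By inclusion–exclusion this is Σ_{j=0}^{9} (−1)^j C(9,j)·(9−j)!.
Computing: 362880 − 362880 + 181440 − 60480 + 15120 − 3024 + 504 − 72 + 9 − 1 = 133496.

133496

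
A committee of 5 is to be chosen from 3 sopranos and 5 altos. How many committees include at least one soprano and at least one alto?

55

Unrestricted: C(8,5) = 56 ways to pick any 5 of the 8.
Subtract selections that omit an entire group: no sopranos → C(5,5) = 1; no altos → C(3,5) = 0.
Both groups omitted at once is impossible, so 56 − 1 = 55.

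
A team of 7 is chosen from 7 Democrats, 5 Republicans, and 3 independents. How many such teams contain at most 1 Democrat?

204

Split by how many Democrats are chosen (0 through 1).
Sum: C(7,0)·C(8,7) + C(7,1)·C(8,6) = 8 + 196 = 204.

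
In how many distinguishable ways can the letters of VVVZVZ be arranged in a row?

The 6 letters of VVVZVZ have repeats: V appearing 4 times and Z appearing twice.
The number of distinct arrangements is 6!/(4!·2!) = 720/48 = 15.

15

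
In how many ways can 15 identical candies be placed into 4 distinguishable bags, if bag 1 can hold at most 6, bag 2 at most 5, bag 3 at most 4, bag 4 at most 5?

55

Ignoring the caps, the number of non-negative solutions to x_1+…+x_4 = 15 is C(18,3) = 816.
Subtract solutions that violate a single cap (substitute x_i' = x_i − (cap_i+1)): x_1 ≥ 7 gives C(11,3) = 165; x_2 ≥ 6 gives C(12,3) = 220; x_3 ≥ 5 gives C(13,3) = 286; x_4 ≥ 6 gives C(12,3) = 220. Together 891.
Add back pairs where two caps are both exceeded: 10 + 20 + 10 + 35 + 20 + 35 = 130.
By inclusion–exclusion the count is 816 − 891 + 130 = 55.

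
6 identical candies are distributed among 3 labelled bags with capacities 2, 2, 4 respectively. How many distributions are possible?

Ignoring the caps, the number of non-negative solutions to x_1+…+x_3 = 6 is C(8,2) = 28.
Subtract solutions that violate a single cap (substitute x_i' = x_i − (cap_i+1)): x_1 ≥ 3 gives C(5,2) = 10; x_2 ≥ 3 gives C(5,2) = 10; x_3 ≥ 5 gives C(3,2) = 3. Together 23.
Add back pairs where two caps are both exceeded: 1 + 0 + 0 = 1.
By inclusion–exclusion the count is 28 − 23 + 1 = 6.

6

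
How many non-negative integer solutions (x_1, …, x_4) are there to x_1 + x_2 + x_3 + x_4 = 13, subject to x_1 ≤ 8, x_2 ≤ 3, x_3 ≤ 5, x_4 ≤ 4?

86

By stars and bars, unrestricted non-negative solutions to x_1+…+x_4 = 13 number C(13+3,3) = 560.
Subtract solutions that violate a single cap (substitute x_i' = x_i − (cap_i+1)): x_1 ≥ 9 gives C(7,3) = 35; x_2 ≥ 4 gives C(12,3) = 220; x_3 ≥ 6 gives C(10,3) = 120; x_4 ≥ 5 gives C(11,3) = 165. Together 540.
Add back pairs where two caps are both exceeded: 1 + 0 + 0 + 20 + 35 + 10 = 66.
By inclusion–exclusion the count is 560 − 540 + 66 = 86.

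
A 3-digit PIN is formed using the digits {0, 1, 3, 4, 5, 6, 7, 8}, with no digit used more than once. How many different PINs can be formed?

336

Choose and order 3 of the 8 symbols: the first digit has 8 options, the next 7, then 6.
That product is 8 × 7 × 6 = 336.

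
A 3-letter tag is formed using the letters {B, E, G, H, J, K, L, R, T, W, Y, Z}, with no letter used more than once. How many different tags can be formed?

1320

This is a permutation of 3 out of 12: P(12,3) = 12!/9!.
12 × 11 × 10 = 1320.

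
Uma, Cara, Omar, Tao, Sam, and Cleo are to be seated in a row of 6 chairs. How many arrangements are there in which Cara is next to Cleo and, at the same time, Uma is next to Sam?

96

Treat {Cara,Cleo} as one block (2 orders) and {Uma,Sam} as another (2 orders).
That leaves 4 units to arrange: 2 × 2 × 4! = 4 × 24 = 96.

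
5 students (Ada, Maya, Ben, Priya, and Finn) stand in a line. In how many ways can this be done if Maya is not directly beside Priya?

There are 5! = 120 arrangements in all. If Maya and Priya are adjacent, merging them into one block gives 2·(4)! = 48 arrangements.
So 120 − 48 = 72 arrangements keep them apart.

72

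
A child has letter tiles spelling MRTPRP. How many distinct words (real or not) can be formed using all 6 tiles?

180

MRTPRP has 6 letters with P appearing twice and R appearing twice.
The number of distinct arrangements is 6!/(2!·2!) = 720/4 = 180.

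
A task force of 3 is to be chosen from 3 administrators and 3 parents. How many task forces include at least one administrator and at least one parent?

Unrestricted: C(6,3) = 20 ways to pick any 3 of the 6.
Selections missing a whole group: no administrators → C(3,3) = 1; no parents → C(3,3) = 1.
Both groups omitted at once is impossible, so 20 − 2 = 18.

18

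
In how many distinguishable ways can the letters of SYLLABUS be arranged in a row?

SYLLABUS has 8 letters with L appearing twice and S appearing twice.
Dividing 8! = 40320 by 2!·2! = 4 for the repeated letters gives 10080.

10080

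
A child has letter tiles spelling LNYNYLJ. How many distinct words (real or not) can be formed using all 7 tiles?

LNYNYLJ has 7 letters with L appearing twice, N appearing twice, and Y appearing twice.
So there are 7! / (2!·2!·2!) = 630 distinguishable arrangements.

630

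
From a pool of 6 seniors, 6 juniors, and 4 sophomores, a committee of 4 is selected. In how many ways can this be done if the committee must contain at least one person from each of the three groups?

936

With no constraint there are C(16,4) = 1820 possible selections.
Selections missing a whole group: no seniors → C(10,4) = 210; no juniors → C(10,4) = 210; no sophomores → C(12,4) = 495.
Add back selections omitting two groups (i.e. drawn from a single group): C(6,4) + C(6,4) + C(4,4) = 31.
By inclusion–exclusion: 1820 − 915 + 31 = 936.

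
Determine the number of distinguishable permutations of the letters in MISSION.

1260

The 7 letters of MISSION have repeats: I appearing twice and S appearing twice.
So there are 7! / (2!·2!) = 1260 distinguishable arrangements.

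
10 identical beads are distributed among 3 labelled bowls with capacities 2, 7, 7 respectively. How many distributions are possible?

18

Without the upper bounds there are C(12,2) = 66 ways to split 10 among 3 bowls.
Subtract solutions that violate a single cap (substitute x_i' = x_i − (cap_i+1)): x_1 ≥ 3 gives C(9,2) = 36; x_2 ≥ 8 gives C(4,2) = 6; x_3 ≥ 8 gives C(4,2) = 6. Together 48.
No two caps can be exceeded simultaneously, so the pair terms are all 0.
By inclusion–exclusion the count is 66 − 48 + 0 = 18.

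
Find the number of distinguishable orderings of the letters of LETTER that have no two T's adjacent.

120

Total arrangements of LETTER: 6!/(2!·2!) = 180.
If the two T's are adjacent, glue them into one block, leaving 5 items to arrange: (5)!/(2!) = 60 ways.
Subtracting, 180 − 60 = 120 arrangements keep the T's apart.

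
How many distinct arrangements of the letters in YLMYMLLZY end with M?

With the last slot taken by M, it remains to arrange the other 8 letters (YLYMLLZY).
Those 8 letters have L appearing 3 times and Y appearing 3 times, giving (8)!/(3!·3!) = 1120.

1120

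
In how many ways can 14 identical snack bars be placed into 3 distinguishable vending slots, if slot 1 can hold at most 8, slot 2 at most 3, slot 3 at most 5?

6

Ignoring the caps, the number of non-negative solutions to x_1+…+x_3 = 14 is C(16,2) = 120.
Subtract solutions that violate a single cap (substitute x_i' = x_i − (cap_i+1)): x_1 ≥ 9 gives C(7,2) = 21; x_2 ≥ 4 gives C(12,2) = 66; x_3 ≥ 6 gives C(10,2) = 45. Together 132.
Add back pairs where two caps are both exceeded: 3 + 0 + 15 = 18.
By inclusion–exclusion the count is 120 − 132 + 18 = 6.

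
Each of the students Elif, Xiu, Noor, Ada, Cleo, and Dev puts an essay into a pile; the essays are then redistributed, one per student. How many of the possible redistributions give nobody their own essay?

This is the derangement count D_6: permutations of 6 items with no fixed point.
By inclusion–exclusion this is Σ_{j=0}^{6} (−1)^j C(6,j)·(6−j)!.
Computing: 720 − 720 + 360 − 120 + 30 − 6 + 1 = 265.

265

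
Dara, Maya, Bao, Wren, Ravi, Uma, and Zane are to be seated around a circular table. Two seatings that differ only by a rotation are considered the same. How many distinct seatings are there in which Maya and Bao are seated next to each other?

Treat {Maya, Bao} as one unit (2 internal orders) and seat the resulting 6 units around the table: (5)! circular arrangements.
So 2 × (5)! = 2 × 120 = 240.

240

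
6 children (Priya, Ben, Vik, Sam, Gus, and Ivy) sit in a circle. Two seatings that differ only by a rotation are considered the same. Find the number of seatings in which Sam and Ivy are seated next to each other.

Glue Sam and Ivy into a block (2 internal orders). Seating 5 units around a circle gives (4)! arrangements.
So 2 × (4)! = 2 × 24 = 48.

48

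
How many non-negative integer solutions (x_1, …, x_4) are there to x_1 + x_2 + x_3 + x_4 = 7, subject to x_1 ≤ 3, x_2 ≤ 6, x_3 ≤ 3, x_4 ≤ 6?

78

Ignoring the caps, the number of non-negative solutions to x_1+…+x_4 = 7 is C(10,3) = 120.
Subtract solutions that violate a single cap (substitute x_i' = x_i − (cap_i+1)): x_1 ≥ 4 gives C(6,3) = 20; x_2 ≥ 7 gives C(3,3) = 1; x_3 ≥ 4 gives C(6,3) = 20; x_4 ≥ 7 gives C(3,3) = 1. Together 42.
No two caps can be exceeded simultaneously, so the pair terms are all 0.
By inclusion–exclusion the count is 120 − 42 + 0 = 78.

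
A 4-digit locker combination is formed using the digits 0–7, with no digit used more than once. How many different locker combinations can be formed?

1680

With no repetition, fill the 4 digits in order: 8 choices, then 7, down to 5.
That product is 8 × 7 × 6 × 5 = 1680.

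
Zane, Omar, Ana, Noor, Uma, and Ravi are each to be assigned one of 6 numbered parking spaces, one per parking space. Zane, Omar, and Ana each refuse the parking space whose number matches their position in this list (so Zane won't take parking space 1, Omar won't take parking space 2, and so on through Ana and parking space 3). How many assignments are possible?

426

Let Aᵢ (for i ∈ {1, 2, 3}) be the placements that put person i in their forbidden parking space. Any j of these fix j positions, leaving (6−j)! ways to fill the rest, and there are C(3,j) ways to pick which j.
By inclusion–exclusion, the number of valid placements is Σ_{j=0}^{3} (−1)^j C(3,j)·(6−j)!.
Computing: 720 − 360 + 72 − 6 = 426.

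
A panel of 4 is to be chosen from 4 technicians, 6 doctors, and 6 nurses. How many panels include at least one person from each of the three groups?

Total 4-person selections from all 16: C(16,4) = 1820.
Subtract selections that omit an entire group: no technicians → C(12,4) = 495; no doctors → C(10,4) = 210; no nurses → C(10,4) = 210.
Add back selections omitting two groups (i.e. drawn from a single group): C(4,4) + C(6,4) + C(6,4) = 31.
By inclusion–exclusion: 1820 − 915 + 31 = 936.

936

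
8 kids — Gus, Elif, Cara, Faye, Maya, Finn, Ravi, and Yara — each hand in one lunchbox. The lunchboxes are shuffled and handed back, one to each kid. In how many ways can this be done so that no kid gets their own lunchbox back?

This is the derangement count D_8: permutations of 8 items with no fixed point.
By inclusion–exclusion this is Σ_{j=0}^{8} (−1)^j C(8,j)·(8−j)!.
Computing: 40320 − 40320 + 20160 − 6720 + 1680 − 336 + 56 − 8 + 1 = 14833.

14833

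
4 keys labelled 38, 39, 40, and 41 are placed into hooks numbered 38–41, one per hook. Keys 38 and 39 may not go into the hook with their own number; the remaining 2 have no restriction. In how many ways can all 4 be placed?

14

Let Aᵢ (for i ∈ {38, 39}) be the placements that put key i in its forbidden hook. Any j of these fix j positions, leaving (4−j)! ways to fill the rest, and there are C(2,j) ways to pick which j.
By inclusion–exclusion, the number of valid placements is Σ_{j=0}^{2} (−1)^j C(2,j)·(4−j)!.
Computing: 24 − 12 + 2 = 14.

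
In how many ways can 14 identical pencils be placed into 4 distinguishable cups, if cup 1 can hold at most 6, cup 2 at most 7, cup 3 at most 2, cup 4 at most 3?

30

Without the upper bounds there are C(17,3) = 680 ways to split 14 among 4 cups.
Subtract solutions that violate a single cap (substitute x_i' = x_i − (cap_i+1)): x_1 ≥ 7 gives C(10,3) = 120; x_2 ≥ 8 gives C(9,3) = 84; x_3 ≥ 3 gives C(14,3) = 364; x_4 ≥ 4 gives C(13,3) = 286. Together 854.
Add back pairs where two caps are both exceeded: 0 + 35 + 20 + 20 + 10 + 120 = 205.
Subtract triples: 0 + 0 + 1 + 0 = 1.
By inclusion–exclusion the count is 680 − 854 + 205 − 1 = 30.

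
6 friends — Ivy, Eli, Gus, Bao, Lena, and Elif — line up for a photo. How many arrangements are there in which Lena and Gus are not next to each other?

There are 6! = 720 arrangements in all. If Lena and Gus are adjacent, merging them into one block gives 2·(5)! = 240 arrangements.
So 720 − 240 = 480 arrangements keep them apart.

480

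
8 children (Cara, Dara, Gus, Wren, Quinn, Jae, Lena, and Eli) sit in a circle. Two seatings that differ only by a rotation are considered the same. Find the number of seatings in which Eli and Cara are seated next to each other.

Treat {Eli, Cara} as one unit (2 internal orders) and seat the resulting 7 units around the table: (6)! circular arrangements.
So 2 × (6)! = 2 × 720 = 1440.

1440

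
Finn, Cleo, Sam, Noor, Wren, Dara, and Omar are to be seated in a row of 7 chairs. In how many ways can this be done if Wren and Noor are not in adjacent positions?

3600

Of the 7! = 5040 arrangements, those with Wren and Noor adjacent number 2 × 6! = 1440 (treat the pair as a block with 2 internal orders).
Complementary counting: 5040 − 1440 = 3600.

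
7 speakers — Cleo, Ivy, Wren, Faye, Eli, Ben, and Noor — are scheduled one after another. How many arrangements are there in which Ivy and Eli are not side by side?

Of the 7! = 5040 arrangements, those with Ivy and Eli adjacent number 2 × 6! = 1440 (treat the pair as a block with 2 internal orders).
Complementary counting: 5040 − 1440 = 3600.

3600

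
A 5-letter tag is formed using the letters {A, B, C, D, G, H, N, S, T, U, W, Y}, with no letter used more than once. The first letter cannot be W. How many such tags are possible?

The first letter has 12−1 = 11 choices (anything except W).
The remaining 4 letters are filled from the other 11 symbols without repetition: 11 × 10 × 9 × 8 = 7920.
Total: 11 × 7920 = 87120.

87120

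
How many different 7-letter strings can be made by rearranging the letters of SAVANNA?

The 7 letters of SAVANNA have repeats: A appearing 3 times and N appearing twice.
The number of distinct arrangements is 7!/(3!·2!) = 5040/12 = 420.

420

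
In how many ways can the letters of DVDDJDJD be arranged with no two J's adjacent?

Total arrangements of DVDDJDJD: 8!/(5!·2!) = 168.
Arrangements with the J's together: treat JJ as one letter, giving (7)!/(5!) = 42.
Subtracting, 168 − 42 = 126 arrangements keep the J's apart.

126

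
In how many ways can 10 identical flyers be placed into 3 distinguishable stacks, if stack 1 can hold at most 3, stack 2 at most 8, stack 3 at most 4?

Without the upper bounds there are C(12,2) = 66 ways to split 10 among 3 stacks.
Subtract solutions that violate a single cap (substitute x_i' = x_i − (cap_i+1)): x_1 ≥ 4 gives C(8,2) = 28; x_2 ≥ 9 gives C(3,2) = 3; x_3 ≥ 5 gives C(7,2) = 21. Together 52.
Add back pairs where two caps are both exceeded: 0 + 3 + 0 = 3.
By inclusion–exclusion the count is 66 − 52 + 3 = 17.

17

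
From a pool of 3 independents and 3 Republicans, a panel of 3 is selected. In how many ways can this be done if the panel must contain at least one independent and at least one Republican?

With no constraint there are C(6,3) = 20 possible selections.
Selections missing a whole group: no independents → C(3,3) = 1; no Republicans → C(3,3) = 1.
Both groups omitted at once is impossible, so 20 − 2 = 18.

18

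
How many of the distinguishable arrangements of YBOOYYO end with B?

20

With the last slot taken by B, it remains to arrange the other 6 letters (YOOYYO).
Those 6 letters have O appearing 3 times and Y appearing 3 times, giving (6)!/(3!·3!) = 20.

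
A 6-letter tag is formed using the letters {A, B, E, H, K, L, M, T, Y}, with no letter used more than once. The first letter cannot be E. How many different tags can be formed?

53760

The first letter has 9−1 = 8 choices (anything except E).
The remaining 5 letters are filled from the other 8 symbols without repetition: 8 × 7 × 6 × 5 × 4 = 6720.
Total: 8 × 6720 = 53760.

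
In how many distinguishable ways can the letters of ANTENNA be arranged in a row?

ANTENNA has 7 letters with A appearing twice and N appearing 3 times.
Dividing 7! = 5040 by 3!·2! = 12 for the repeated letters gives 420.

420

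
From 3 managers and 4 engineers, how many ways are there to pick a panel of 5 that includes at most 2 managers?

15

Split by how many managers are chosen (0 through 2).
Sum: C(3,0)·C(4,5) + C(3,1)·C(4,4) + C(3,2)·C(4,3) = 0 + 3 + 12 = 15.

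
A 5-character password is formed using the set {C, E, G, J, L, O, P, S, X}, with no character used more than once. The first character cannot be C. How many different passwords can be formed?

13440

The first character has 9−1 = 8 choices (anything except C).
The remaining 4 characters are filled from the other 8 symbols without repetition: 8 × 7 × 6 × 5 = 1680.
Total: 8 × 1680 = 13440.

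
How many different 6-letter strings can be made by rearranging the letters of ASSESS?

30

Letter multiplicities in ASSESS: A×1, E×1, S×4.
Dividing 6! = 720 by 4! = 24 for the repeated letters gives 30.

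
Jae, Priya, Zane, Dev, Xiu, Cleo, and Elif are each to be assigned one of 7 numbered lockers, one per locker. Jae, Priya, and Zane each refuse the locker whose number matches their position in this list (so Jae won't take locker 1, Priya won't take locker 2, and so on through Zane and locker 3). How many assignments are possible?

Let Aᵢ (for i ∈ {1, 2, 3}) be the placements that put person i in their forbidden locker. Any j of these fix j positions, leaving (7−j)! ways to fill the rest, and there are C(3,j) ways to pick which j.
By inclusion–exclusion, the number of valid placements is Σ_{j=0}^{3} (−1)^j C(3,j)·(7−j)!.
Computing: 5040 − 2160 + 360 − 24 = 3216.

3216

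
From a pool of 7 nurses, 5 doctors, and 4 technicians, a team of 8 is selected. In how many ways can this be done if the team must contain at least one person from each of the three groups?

12201

With no constraint there are C(16,8) = 12870 possible selections.
Selections missing a whole group: no nurses → C(9,8) = 9; no doctors → C(11,8) = 165; no technicians → C(12,8) = 495.
Add back selections omitting two groups (i.e. drawn from a single group): C(7,8) + C(5,8) + C(4,8) = 0.
By inclusion–exclusion: 12870 − 669 + 0 = 12201.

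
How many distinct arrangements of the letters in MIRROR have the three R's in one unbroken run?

Treat the 3 copies of R as a single block. The multiset to arrange is then {RRR, I, M, O}, 4 items in all.
All 4 items are distinct, so there are (4)! = 24 arrangements.

24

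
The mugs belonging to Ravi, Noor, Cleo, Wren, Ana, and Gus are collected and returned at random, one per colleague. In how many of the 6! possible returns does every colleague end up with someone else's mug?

Count assignments avoiding every fixed point. For any j of the 6 colleagues fixed to their own mug, the other 6−j can be arranged in (6−j)! ways.
By inclusion–exclusion this is Σ_{j=0}^{6} (−1)^j C(6,j)·(6−j)!.
Computing: 720 − 720 + 360 − 120 + 30 − 6 + 1 = 265.

265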